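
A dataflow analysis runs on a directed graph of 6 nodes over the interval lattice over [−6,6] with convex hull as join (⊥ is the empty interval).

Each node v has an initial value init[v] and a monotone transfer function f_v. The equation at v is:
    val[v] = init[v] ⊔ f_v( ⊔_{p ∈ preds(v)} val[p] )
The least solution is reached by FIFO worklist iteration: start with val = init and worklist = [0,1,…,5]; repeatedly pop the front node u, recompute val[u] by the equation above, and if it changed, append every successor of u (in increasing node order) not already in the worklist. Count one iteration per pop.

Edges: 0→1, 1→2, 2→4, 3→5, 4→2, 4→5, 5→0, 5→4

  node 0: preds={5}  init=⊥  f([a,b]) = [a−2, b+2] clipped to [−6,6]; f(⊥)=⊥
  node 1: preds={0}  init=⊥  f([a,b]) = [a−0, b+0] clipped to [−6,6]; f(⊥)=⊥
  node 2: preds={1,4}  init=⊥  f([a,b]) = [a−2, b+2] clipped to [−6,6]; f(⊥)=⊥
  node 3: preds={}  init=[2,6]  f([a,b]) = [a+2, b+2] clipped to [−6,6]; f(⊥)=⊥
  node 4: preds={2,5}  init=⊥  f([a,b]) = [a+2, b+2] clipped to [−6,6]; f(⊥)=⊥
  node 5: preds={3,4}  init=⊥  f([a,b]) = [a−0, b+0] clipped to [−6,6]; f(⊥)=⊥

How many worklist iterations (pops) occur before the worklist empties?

32

Trace (32 dequeues):
  [1] u=0 | in ⊥ | out ⊥ | ==
  [2] u=1 | in ⊥ | out ⊥ | ==
  [3] u=2 | in ⊥ | out ⊥ | ==
  [4] u=3 | in ⊥ | out [2,6] | ==
  [5] u=4 | in ⊥ | out ⊥ | ==
  [6] u=5 | in [2,6] | out [2,6] | prev ⊥ | push {0,4}
  [7] u=0 | in [2,6] | out [0,6] | prev ⊥ | push {1}
  [8] u=4 | in [2,6] | out [4,6] | prev ⊥ | push {2,5}
  [9] u=1 | in [0,6] | out [0,6] | prev ⊥ | push {}
  [10] u=2 | in [0,6] | out [-2,6] | prev ⊥ | push {4}
  [11] u=5 | in [2,6] | out [2,6] | ==
  [12] u=4 | in [-2,6] | out [0,6] | prev [4,6] | push {2,5}
  [13] u=2 | in [0,6] | out [-2,6] | ==
  [14] u=5 | in [0,6] | out [0,6] | prev [2,6] | push {0,4}
  [15] u=0 | in [0,6] | out [-2,6] | prev [0,6] | push {1}
  [16] u=4 | in [-2,6] | out [0,6] | ==
  [17] u=1 | in [-2,6] | out [-2,6] | prev [0,6] | push {2}
  [18] u=2 | in [-2,6] | out [-4,6] | prev [-2,6] | push {4}
  [19] u=4 | in [-4,6] | out [-2,6] | prev [0,6] | push {2,5}
  [20] u=2 | in [-2,6] | out [-4,6] | ==
  [21] u=5 | in [-2,6] | out [-2,6] | prev [0,6] | push {0,4}
  [22] u=0 | in [-2,6] | out [-4,6] | prev [-2,6] | push {1}
  [23] u=4 | in [-4,6] | out [-2,6] | ==
  [24] u=1 | in [-4,6] | out [-4,6] | prev [-2,6] | push {2}
  [25] u=2 | in [-4,6] | out [-6,6] | prev [-4,6] | push {4}
  [26] u=4 | in [-6,6] | out [-4,6] | prev [-2,6] | push {2,5}
  [27] u=2 | in [-4,6] | out [-6,6] | ==
  [28] u=5 | in [-4,6] | out [-4,6] | prev [-2,6] | push {0,4}
  [29] u=0 | in [-4,6] | out [-6,6] | prev [-4,6] | push {1}
  [30] u=4 | in [-6,6] | out [-4,6] | ==
  [31] u=1 | in [-6,6] | out [-6,6] | prev [-4,6] | push {2}
  [32] u=2 | in [-6,6] | out [-6,6] | ==

Converged values:
  [0] [-6,6]
  [1] [-6,6]
  [2] [-6,6]
  [3] [2,6]
  [4] [-4,6]
  [5] [-4,6]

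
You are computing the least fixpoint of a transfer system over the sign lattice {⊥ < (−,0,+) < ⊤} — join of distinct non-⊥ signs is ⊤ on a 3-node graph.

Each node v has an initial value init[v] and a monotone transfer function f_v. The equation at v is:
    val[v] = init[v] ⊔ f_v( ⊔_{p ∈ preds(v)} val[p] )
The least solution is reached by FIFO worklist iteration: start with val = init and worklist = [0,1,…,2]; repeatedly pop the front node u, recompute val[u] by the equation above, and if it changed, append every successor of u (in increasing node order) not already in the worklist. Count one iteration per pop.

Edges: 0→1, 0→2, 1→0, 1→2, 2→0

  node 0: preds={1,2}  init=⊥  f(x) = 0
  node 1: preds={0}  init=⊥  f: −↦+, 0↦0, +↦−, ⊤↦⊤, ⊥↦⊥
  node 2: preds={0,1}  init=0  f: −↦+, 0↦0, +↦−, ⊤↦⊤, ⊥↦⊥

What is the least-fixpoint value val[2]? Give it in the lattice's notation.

Worklist (4 pops):
  #1 pop 0: in=0 → 0 (was ⊥); enqueue []
  #2 pop 1: in=0 → 0 (was ⊥); enqueue [0]
  #3 pop 2: in=0 → 0 (no change)
  #4 pop 0: in=0 → 0 (no change)

Fixpoint:
  val[0] = 0
  val[1] = 0
  val[2] = 0

0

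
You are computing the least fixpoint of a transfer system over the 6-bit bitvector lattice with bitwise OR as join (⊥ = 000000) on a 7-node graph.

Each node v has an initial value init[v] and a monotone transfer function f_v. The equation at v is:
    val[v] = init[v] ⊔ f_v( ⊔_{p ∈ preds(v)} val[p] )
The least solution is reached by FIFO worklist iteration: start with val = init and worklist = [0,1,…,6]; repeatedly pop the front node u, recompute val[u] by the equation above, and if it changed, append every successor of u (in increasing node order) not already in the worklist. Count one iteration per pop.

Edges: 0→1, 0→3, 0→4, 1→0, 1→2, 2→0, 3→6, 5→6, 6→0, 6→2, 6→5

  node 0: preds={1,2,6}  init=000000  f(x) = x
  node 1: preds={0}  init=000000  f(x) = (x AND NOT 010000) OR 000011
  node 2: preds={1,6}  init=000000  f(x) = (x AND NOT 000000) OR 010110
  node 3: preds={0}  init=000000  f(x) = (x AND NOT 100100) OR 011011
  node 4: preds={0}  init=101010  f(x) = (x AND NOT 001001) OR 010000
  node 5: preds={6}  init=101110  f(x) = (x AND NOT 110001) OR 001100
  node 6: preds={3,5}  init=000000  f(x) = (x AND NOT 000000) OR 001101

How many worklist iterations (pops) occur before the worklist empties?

15

Worklist (15 pops):
  #1 pop 0: in=000000 → 000000 (no change)
  #2 pop 1: in=000000 → 000011 (was 000000); enqueue [0]
  #3 pop 2: in=000011 → 010111 (was 000000); enqueue []
  #4 pop 3: in=000000 → 011011 (was 000000); enqueue []
  #5 pop 4: in=000000 → 111010 (was 101010); enqueue []
  #6 pop 5: in=000000 → 101110 (no change)
  #7 pop 6: in=111111 → 111111 (was 000000); enqueue [2,5]
  #8 pop 0: in=111111 → 111111 (was 000000); enqueue [1,3,4]
  #9 pop 2: in=111111 → 111111 (was 010111); enqueue [0]
  #10 pop 5: in=111111 → 101110 (no change)
  #11 pop 1: in=111111 → 101111 (was 000011); enqueue [2]
  #12 pop 3: in=111111 → 011011 (no change)
  #13 pop 4: in=111111 → 111110 (was 111010); enqueue []
  #14 pop 0: in=111111 → 111111 (no change)
  #15 pop 2: in=111111 → 111111 (no change)

Fixpoint:
  val[0] = 111111
  val[1] = 101111
  val[2] = 111111
  val[3] = 011011
  val[4] = 111110
  val[5] = 101110
  val[6] = 111111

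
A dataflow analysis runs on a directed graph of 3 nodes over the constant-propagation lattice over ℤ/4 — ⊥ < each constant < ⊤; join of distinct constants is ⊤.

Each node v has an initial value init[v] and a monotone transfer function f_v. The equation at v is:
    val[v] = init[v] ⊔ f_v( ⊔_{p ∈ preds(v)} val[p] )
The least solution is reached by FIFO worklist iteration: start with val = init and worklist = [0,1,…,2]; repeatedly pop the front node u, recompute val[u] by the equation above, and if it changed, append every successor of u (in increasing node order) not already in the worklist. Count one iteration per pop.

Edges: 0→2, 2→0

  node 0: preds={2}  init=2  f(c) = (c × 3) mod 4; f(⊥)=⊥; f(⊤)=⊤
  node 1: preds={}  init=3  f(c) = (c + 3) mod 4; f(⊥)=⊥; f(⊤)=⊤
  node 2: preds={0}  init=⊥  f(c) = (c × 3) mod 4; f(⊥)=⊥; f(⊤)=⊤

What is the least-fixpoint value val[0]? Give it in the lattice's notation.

2

Iteration log — 4 steps:
  step 1. node 0  ⊔preds=⊥  new=2  stable
  step 2. node 1  ⊔preds=⊥  new=3  stable
  step 3. node 2  ⊔preds=2  new=2  old=⊥  +wl: 0
  step 4. node 0  ⊔preds=2  new=2  stable

Least fixpoint reached:
  node 0: 2
  node 1: 3
  node 2: 2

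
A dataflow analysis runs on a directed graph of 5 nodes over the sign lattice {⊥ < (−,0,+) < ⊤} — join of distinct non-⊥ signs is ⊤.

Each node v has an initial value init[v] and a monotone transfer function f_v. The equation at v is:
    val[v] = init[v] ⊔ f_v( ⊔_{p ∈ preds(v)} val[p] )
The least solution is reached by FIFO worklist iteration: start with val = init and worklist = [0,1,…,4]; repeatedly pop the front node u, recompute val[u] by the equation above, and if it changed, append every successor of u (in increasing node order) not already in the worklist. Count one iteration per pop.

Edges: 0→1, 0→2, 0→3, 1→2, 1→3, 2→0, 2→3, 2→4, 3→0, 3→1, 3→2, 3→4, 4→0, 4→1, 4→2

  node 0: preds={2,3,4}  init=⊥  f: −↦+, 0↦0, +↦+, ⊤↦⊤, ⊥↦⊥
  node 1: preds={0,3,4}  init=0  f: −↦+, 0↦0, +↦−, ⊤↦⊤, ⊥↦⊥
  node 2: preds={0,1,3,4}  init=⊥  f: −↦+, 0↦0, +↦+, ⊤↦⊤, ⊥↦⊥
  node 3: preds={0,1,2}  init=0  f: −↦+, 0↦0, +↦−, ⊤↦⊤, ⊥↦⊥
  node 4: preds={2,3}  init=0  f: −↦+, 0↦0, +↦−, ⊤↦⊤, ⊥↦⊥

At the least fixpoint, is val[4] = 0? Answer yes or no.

yes

Worklist (6 pops):
  #1 pop 0: in=0 → 0 (was ⊥); enqueue []
  #2 pop 1: in=0 → 0 (no change)
  #3 pop 2: in=0 → 0 (was ⊥); enqueue [0]
  #4 pop 3: in=0 → 0 (no change)
  #5 pop 4: in=0 → 0 (no change)
  #6 pop 0: in=0 → 0 (no change)

Fixpoint:
  val[0] = 0
  val[1] = 0
  val[2] = 0
  val[3] = 0
  val[4] = 0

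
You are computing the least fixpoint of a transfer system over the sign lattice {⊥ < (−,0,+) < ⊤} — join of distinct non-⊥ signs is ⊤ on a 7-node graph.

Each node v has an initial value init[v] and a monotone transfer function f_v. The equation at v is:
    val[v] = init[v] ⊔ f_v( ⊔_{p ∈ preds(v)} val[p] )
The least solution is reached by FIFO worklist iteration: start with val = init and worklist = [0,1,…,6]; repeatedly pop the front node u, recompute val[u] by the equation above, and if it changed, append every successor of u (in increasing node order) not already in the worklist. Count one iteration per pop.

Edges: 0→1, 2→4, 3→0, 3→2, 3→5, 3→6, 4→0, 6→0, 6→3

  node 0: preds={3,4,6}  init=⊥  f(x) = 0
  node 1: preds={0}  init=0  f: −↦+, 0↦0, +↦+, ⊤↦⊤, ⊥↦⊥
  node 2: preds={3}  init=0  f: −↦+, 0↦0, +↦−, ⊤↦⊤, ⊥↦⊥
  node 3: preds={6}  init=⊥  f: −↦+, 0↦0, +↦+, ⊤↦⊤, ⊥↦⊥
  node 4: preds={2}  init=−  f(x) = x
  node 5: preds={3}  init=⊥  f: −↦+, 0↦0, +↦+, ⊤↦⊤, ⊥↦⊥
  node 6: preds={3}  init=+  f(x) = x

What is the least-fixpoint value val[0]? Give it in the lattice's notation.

Trace (10 dequeues):
  [1] u=0 | in ⊤ | out 0 | prev ⊥ | push {}
  [2] u=1 | in 0 | out 0 | ==
  [3] u=2 | in ⊥ | out 0 | ==
  [4] u=3 | in + | out + | prev ⊥ | push {0,2}
  [5] u=4 | in 0 | out ⊤ | prev − | push {}
  [6] u=5 | in + | out + | prev ⊥ | push {}
  [7] u=6 | in + | out + | ==
  [8] u=0 | in ⊤ | out 0 | ==
  [9] u=2 | in + | out ⊤ | prev 0 | push {4}
  [10] u=4 | in ⊤ | out ⊤ | ==

Converged values:
  [0] 0
  [1] 0
  [2] ⊤
  [3] +
  [4] ⊤
  [5] +
  [6] +

0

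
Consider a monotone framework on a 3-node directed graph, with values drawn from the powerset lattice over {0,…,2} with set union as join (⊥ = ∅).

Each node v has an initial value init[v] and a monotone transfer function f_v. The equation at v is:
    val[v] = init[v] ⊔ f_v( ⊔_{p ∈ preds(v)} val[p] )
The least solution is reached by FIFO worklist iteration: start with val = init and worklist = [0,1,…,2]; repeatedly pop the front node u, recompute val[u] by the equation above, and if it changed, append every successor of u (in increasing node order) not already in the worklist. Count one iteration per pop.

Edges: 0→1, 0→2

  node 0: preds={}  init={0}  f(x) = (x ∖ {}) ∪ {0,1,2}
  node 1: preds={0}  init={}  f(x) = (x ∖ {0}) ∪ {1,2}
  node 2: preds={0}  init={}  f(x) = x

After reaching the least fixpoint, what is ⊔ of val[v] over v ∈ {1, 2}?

Iteration log — 3 steps:
  step 1. node 0  ⊔preds={}  new={0,1,2}  old={0}  +wl: 
  step 2. node 1  ⊔preds={0,1,2}  new={1,2}  old={}  +wl: 
  step 3. node 2  ⊔preds={0,1,2}  new={0,1,2}  old={}  +wl: 

Least fixpoint reached:
  node 0: {0,1,2}
  node 1: {1,2}
  node 2: {0,1,2}

{0,1,2}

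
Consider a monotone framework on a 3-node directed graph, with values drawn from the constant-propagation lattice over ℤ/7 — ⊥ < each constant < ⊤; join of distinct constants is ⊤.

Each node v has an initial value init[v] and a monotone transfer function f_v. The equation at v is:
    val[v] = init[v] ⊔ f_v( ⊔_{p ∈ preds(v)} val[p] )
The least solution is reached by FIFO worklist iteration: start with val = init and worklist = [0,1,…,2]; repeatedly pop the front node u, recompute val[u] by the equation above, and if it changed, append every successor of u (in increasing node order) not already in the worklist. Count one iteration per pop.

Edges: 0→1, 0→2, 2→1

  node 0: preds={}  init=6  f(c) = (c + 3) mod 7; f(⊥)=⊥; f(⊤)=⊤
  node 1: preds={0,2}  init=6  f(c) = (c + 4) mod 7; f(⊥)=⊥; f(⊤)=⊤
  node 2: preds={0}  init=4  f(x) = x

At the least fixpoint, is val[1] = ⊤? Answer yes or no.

Iteration log — 4 steps:
  step 1. node 0  ⊔preds=⊥  new=6  stable
  step 2. node 1  ⊔preds=⊤  new=⊤  old=6  +wl: 
  step 3. node 2  ⊔preds=6  new=⊤  old=4  +wl: 1
  step 4. node 1  ⊔preds=⊤  new=⊤  stable

Least fixpoint reached:
  node 0: 6
  node 1: ⊤
  node 2: ⊤

yes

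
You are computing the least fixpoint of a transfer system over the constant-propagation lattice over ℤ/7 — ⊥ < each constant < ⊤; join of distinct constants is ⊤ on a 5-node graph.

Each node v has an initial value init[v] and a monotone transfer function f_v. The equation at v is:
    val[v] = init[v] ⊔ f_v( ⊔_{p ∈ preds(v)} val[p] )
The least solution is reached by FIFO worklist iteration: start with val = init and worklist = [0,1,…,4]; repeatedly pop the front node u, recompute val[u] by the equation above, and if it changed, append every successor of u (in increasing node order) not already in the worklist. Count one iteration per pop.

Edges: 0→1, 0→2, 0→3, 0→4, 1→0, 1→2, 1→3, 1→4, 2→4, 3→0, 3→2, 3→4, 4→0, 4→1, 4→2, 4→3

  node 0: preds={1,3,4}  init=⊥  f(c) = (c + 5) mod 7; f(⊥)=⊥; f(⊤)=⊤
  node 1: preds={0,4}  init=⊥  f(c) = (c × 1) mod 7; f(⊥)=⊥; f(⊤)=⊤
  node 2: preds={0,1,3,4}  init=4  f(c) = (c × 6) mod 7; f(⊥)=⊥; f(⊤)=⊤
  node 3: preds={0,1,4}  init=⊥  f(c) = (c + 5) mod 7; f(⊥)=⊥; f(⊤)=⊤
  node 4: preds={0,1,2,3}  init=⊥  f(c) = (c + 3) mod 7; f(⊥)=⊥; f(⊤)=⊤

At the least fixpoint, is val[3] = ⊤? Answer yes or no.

Trace (15 dequeues):
  [1] u=0 | in ⊥ | out ⊥ | ==
  [2] u=1 | in ⊥ | out ⊥ | ==
  [3] u=2 | in ⊥ | out 4 | ==
  [4] u=3 | in ⊥ | out ⊥ | ==
  [5] u=4 | in 4 | out 0 | prev ⊥ | push {0,1,2,3}
  [6] u=0 | in 0 | out 5 | prev ⊥ | push {4}
  [7] u=1 | in ⊤ | out ⊤ | prev ⊥ | push {0}
  [8] u=2 | in ⊤ | out ⊤ | prev 4 | push {}
  [9] u=3 | in ⊤ | out ⊤ | prev ⊥ | push {2}
  [10] u=4 | in ⊤ | out ⊤ | prev 0 | push {1,3}
  [11] u=0 | in ⊤ | out ⊤ | prev 5 | push {4}
  [12] u=2 | in ⊤ | out ⊤ | ==
  [13] u=1 | in ⊤ | out ⊤ | ==
  [14] u=3 | in ⊤ | out ⊤ | ==
  [15] u=4 | in ⊤ | out ⊤ | ==

Converged values:
  [0] ⊤
  [1] ⊤
  [2] ⊤
  [3] ⊤
  [4] ⊤

yes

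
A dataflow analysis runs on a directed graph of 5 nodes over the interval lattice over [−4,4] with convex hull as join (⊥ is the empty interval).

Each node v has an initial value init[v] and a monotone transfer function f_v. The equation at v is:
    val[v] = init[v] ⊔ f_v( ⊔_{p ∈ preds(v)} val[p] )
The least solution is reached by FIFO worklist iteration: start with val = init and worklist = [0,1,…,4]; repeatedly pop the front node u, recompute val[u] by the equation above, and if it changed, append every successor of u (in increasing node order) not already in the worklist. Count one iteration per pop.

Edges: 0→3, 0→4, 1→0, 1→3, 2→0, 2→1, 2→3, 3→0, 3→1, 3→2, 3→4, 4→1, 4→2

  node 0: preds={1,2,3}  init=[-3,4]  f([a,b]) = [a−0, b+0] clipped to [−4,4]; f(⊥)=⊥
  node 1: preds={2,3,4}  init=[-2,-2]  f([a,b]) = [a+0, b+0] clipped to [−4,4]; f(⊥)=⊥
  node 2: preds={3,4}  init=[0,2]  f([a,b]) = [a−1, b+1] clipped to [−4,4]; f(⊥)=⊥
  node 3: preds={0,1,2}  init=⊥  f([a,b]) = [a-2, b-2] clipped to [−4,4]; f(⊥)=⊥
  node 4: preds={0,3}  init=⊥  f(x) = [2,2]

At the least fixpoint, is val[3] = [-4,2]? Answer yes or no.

yes

Worklist (14 pops):
  #1 pop 0: in=[-2,2] → [-3,4] (no change)
  #2 pop 1: in=[0,2] → [-2,2] (was [-2,-2]); enqueue [0]
  #3 pop 2: in=⊥ → [0,2] (no change)
  #4 pop 3: in=[-3,4] → [-4,2] (was ⊥); enqueue [1,2]
  #5 pop 4: in=[-4,4] → [2,2] (was ⊥); enqueue []
  #6 pop 0: in=[-4,2] → [-4,4] (was [-3,4]); enqueue [3,4]
  #7 pop 1: in=[-4,2] → [-4,2] (was [-2,2]); enqueue [0]
  #8 pop 2: in=[-4,2] → [-4,3] (was [0,2]); enqueue [1]
  #9 pop 3: in=[-4,4] → [-4,2] (no change)
  #10 pop 4: in=[-4,4] → [2,2] (no change)
  #11 pop 0: in=[-4,3] → [-4,4] (no change)
  #12 pop 1: in=[-4,3] → [-4,3] (was [-4,2]); enqueue [0,3]
  #13 pop 0: in=[-4,3] → [-4,4] (no change)
  #14 pop 3: in=[-4,4] → [-4,2] (no change)

Fixpoint:
  val[0] = [-4,4]
  val[1] = [-4,3]
  val[2] = [-4,3]
  val[3] = [-4,2]
  val[4] = [2,2]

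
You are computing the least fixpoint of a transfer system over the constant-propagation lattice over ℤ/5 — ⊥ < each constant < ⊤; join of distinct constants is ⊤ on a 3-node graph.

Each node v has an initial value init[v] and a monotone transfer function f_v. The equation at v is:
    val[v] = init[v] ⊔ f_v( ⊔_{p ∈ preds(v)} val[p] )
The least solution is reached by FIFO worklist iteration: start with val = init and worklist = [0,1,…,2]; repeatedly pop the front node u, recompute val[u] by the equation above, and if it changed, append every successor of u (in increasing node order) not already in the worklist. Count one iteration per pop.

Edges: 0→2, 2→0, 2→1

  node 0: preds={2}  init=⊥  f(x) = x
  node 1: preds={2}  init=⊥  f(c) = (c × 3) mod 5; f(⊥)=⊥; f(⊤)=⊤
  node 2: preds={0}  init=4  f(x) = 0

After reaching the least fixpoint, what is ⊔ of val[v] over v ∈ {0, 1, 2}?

Worklist (6 pops):
  #1 pop 0: in=4 → 4 (was ⊥); enqueue []
  #2 pop 1: in=4 → 2 (was ⊥); enqueue []
  #3 pop 2: in=4 → ⊤ (was 4); enqueue [0,1]
  #4 pop 0: in=⊤ → ⊤ (was 4); enqueue [2]
  #5 pop 1: in=⊤ → ⊤ (was 2); enqueue []
  #6 pop 2: in=⊤ → ⊤ (no change)

Fixpoint:
  val[0] = ⊤
  val[1] = ⊤
  val[2] = ⊤

⊤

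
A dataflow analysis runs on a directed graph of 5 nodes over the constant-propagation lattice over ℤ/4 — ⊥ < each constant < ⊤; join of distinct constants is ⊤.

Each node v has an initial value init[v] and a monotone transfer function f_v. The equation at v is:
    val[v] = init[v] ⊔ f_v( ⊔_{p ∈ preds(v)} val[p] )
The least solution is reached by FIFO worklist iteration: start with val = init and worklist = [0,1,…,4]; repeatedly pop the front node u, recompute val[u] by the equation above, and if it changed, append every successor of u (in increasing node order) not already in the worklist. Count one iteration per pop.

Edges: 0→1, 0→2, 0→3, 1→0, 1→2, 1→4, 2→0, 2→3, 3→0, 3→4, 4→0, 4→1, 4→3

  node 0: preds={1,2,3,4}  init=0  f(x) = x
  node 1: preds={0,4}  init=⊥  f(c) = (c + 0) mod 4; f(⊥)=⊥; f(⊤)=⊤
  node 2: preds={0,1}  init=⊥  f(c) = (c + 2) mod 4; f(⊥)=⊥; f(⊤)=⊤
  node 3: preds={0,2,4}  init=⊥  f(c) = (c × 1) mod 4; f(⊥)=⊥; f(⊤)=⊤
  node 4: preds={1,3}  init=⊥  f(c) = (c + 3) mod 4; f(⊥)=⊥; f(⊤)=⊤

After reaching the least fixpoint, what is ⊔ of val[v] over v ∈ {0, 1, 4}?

⊤

Trace (12 dequeues):
  [1] u=0 | in ⊥ | out 0 | ==
  [2] u=1 | in 0 | out 0 | prev ⊥ | push {0}
  [3] u=2 | in 0 | out 2 | prev ⊥ | push {}
  [4] u=3 | in ⊤ | out ⊤ | prev ⊥ | push {}
  [5] u=4 | in ⊤ | out ⊤ | prev ⊥ | push {1,3}
  [6] u=0 | in ⊤ | out ⊤ | prev 0 | push {2}
  [7] u=1 | in ⊤ | out ⊤ | prev 0 | push {0,4}
  [8] u=3 | in ⊤ | out ⊤ | ==
  [9] u=2 | in ⊤ | out ⊤ | prev 2 | push {3}
  [10] u=0 | in ⊤ | out ⊤ | ==
  [11] u=4 | in ⊤ | out ⊤ | ==
  [12] u=3 | in ⊤ | out ⊤ | ==

Converged values:
  [0] ⊤
  [1] ⊤
  [2] ⊤
  [3] ⊤
  [4] ⊤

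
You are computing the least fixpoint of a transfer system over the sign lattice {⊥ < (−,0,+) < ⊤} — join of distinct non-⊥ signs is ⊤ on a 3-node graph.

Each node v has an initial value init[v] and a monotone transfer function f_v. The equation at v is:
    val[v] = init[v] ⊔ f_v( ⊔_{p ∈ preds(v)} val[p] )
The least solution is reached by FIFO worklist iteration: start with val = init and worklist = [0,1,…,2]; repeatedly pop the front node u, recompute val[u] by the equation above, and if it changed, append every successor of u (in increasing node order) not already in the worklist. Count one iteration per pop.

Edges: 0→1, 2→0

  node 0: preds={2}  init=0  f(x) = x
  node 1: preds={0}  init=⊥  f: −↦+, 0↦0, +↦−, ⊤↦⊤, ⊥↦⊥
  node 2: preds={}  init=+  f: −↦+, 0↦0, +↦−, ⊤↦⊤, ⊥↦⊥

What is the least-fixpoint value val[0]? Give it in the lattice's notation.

Iteration log — 3 steps:
  step 1. node 0  ⊔preds=+  new=⊤  old=0  +wl: 
  step 2. node 1  ⊔preds=⊤  new=⊤  old=⊥  +wl: 
  step 3. node 2  ⊔preds=⊥  new=+  stable

Least fixpoint reached:
  node 0: ⊤
  node 1: ⊤
  node 2: +

⊤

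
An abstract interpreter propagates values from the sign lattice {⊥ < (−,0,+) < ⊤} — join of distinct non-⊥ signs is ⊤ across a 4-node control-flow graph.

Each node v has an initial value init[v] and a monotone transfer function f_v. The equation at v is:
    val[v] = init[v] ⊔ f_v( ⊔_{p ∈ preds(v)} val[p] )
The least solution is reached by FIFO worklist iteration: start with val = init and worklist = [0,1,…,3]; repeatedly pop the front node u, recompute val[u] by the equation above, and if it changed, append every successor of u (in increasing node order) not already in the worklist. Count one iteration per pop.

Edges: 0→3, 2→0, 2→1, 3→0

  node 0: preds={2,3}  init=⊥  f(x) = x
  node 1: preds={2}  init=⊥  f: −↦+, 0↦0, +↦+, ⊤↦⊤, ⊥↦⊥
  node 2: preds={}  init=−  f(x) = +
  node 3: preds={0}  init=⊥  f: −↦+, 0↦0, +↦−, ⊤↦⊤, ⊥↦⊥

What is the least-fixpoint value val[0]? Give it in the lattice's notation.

Trace (8 dequeues):
  [1] u=0 | in − | out − | prev ⊥ | push {}
  [2] u=1 | in − | out + | prev ⊥ | push {}
  [3] u=2 | in ⊥ | out ⊤ | prev − | push {0,1}
  [4] u=3 | in − | out + | prev ⊥ | push {}
  [5] u=0 | in ⊤ | out ⊤ | prev − | push {3}
  [6] u=1 | in ⊤ | out ⊤ | prev + | push {}
  [7] u=3 | in ⊤ | out ⊤ | prev + | push {0}
  [8] u=0 | in ⊤ | out ⊤ | ==

Converged values:
  [0] ⊤
  [1] ⊤
  [2] ⊤
  [3] ⊤

⊤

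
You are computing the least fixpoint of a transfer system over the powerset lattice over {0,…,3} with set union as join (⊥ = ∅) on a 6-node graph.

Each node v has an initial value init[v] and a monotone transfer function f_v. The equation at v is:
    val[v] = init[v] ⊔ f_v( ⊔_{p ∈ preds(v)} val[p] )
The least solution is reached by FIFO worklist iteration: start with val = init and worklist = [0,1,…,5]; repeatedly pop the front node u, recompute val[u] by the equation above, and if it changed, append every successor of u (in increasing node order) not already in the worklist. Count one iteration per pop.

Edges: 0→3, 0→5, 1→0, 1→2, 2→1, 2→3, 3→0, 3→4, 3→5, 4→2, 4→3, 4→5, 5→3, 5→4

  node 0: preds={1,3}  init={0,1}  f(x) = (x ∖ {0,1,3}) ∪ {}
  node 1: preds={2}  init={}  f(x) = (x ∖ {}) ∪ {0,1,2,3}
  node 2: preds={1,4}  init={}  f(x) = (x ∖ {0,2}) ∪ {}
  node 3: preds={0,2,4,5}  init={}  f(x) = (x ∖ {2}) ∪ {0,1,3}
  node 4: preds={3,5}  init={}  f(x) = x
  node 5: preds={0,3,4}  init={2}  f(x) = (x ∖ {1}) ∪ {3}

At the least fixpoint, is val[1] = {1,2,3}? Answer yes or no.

no

Trace (12 dequeues):
  [1] u=0 | in {} | out {0,1} | ==
  [2] u=1 | in {} | out {0,1,2,3} | prev {} | push {0}
  [3] u=2 | in {0,1,2,3} | out {1,3} | prev {} | push {1}
  [4] u=3 | in {0,1,2,3} | out {0,1,3} | prev {} | push {}
  [5] u=4 | in {0,1,2,3} | out {0,1,2,3} | prev {} | push {2,3}
  [6] u=5 | in {0,1,2,3} | out {0,2,3} | prev {2} | push {4}
  [7] u=0 | in {0,1,2,3} | out {0,1,2} | prev {0,1} | push {5}
  [8] u=1 | in {1,3} | out {0,1,2,3} | ==
  [9] u=2 | in {0,1,2,3} | out {1,3} | ==
  [10] u=3 | in {0,1,2,3} | out {0,1,3} | ==
  [11] u=4 | in {0,1,2,3} | out {0,1,2,3} | ==
  [12] u=5 | in {0,1,2,3} | out {0,2,3} | ==

Converged values:
  [0] {0,1,2}
  [1] {0,1,2,3}
  [2] {1,3}
  [3] {0,1,3}
  [4] {0,1,2,3}
  [5] {0,2,3}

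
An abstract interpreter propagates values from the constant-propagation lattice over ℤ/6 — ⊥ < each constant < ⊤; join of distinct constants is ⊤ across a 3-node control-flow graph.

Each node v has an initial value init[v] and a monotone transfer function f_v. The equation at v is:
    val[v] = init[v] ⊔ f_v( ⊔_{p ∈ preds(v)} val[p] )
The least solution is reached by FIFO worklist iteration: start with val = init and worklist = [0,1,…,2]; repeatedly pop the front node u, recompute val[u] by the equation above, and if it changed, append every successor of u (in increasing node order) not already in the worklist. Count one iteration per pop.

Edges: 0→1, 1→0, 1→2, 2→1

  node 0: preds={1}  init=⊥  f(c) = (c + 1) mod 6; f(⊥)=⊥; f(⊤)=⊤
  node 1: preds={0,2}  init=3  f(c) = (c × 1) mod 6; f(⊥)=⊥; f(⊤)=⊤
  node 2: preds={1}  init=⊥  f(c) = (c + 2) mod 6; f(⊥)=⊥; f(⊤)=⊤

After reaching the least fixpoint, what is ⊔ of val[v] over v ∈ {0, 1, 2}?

Trace (5 dequeues):
  [1] u=0 | in 3 | out 4 | prev ⊥ | push {}
  [2] u=1 | in 4 | out ⊤ | prev 3 | push {0}
  [3] u=2 | in ⊤ | out ⊤ | prev ⊥ | push {1}
  [4] u=0 | in ⊤ | out ⊤ | prev 4 | push {}
  [5] u=1 | in ⊤ | out ⊤ | ==

Converged values:
  [0] ⊤
  [1] ⊤
  [2] ⊤

⊤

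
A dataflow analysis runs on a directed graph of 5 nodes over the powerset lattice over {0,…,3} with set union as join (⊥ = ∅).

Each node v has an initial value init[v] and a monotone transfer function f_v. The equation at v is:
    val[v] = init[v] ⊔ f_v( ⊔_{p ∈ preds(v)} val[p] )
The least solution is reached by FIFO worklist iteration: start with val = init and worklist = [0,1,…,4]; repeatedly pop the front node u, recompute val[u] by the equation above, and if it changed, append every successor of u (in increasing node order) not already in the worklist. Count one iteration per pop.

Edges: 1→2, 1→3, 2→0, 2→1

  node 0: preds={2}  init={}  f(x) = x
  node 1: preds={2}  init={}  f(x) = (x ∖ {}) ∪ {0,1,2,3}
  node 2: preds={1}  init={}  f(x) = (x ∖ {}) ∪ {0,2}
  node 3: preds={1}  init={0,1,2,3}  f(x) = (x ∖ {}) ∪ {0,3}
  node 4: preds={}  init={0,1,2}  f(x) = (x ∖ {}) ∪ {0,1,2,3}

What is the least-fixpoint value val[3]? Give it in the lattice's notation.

{0,1,2,3}

Trace (7 dequeues):
  [1] u=0 | in {} | out {} | ==
  [2] u=1 | in {} | out {0,1,2,3} | prev {} | push {}
  [3] u=2 | in {0,1,2,3} | out {0,1,2,3} | prev {} | push {0,1}
  [4] u=3 | in {0,1,2,3} | out {0,1,2,3} | ==
  [5] u=4 | in {} | out {0,1,2,3} | prev {0,1,2} | push {}
  [6] u=0 | in {0,1,2,3} | out {0,1,2,3} | prev {} | push {}
  [7] u=1 | in {0,1,2,3} | out {0,1,2,3} | ==

Converged values:
  [0] {0,1,2,3}
  [1] {0,1,2,3}
  [2] {0,1,2,3}
  [3] {0,1,2,3}
  [4] {0,1,2,3}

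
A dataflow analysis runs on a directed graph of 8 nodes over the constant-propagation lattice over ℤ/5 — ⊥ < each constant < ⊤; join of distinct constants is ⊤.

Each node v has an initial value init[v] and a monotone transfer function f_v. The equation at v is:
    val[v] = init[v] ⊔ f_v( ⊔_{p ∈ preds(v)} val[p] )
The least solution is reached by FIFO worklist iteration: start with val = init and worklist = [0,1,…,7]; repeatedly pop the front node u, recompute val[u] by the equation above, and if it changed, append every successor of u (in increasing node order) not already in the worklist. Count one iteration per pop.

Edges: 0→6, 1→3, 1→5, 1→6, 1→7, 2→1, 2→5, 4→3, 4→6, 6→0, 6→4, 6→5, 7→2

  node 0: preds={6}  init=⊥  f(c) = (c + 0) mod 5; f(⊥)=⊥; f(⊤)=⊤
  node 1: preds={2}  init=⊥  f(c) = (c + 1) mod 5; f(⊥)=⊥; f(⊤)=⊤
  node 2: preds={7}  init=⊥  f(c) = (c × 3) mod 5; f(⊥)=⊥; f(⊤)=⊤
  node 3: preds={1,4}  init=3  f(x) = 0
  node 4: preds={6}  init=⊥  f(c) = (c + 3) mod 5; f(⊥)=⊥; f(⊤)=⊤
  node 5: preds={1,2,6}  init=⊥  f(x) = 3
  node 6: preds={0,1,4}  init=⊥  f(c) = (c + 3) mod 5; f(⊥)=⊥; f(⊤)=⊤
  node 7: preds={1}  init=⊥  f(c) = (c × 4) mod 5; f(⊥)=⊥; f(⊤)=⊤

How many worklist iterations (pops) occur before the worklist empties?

8

Trace (8 dequeues):
  [1] u=0 | in ⊥ | out ⊥ | ==
  [2] u=1 | in ⊥ | out ⊥ | ==
  [3] u=2 | in ⊥ | out ⊥ | ==
  [4] u=3 | in ⊥ | out ⊤ | prev 3 | push {}
  [5] u=4 | in ⊥ | out ⊥ | ==
  [6] u=5 | in ⊥ | out 3 | prev ⊥ | push {}
  [7] u=6 | in ⊥ | out ⊥ | ==
  [8] u=7 | in ⊥ | out ⊥ | ==

Converged values:
  [0] ⊥
  [1] ⊥
  [2] ⊥
  [3] ⊤
  [4] ⊥
  [5] 3
  [6] ⊥
  [7] ⊥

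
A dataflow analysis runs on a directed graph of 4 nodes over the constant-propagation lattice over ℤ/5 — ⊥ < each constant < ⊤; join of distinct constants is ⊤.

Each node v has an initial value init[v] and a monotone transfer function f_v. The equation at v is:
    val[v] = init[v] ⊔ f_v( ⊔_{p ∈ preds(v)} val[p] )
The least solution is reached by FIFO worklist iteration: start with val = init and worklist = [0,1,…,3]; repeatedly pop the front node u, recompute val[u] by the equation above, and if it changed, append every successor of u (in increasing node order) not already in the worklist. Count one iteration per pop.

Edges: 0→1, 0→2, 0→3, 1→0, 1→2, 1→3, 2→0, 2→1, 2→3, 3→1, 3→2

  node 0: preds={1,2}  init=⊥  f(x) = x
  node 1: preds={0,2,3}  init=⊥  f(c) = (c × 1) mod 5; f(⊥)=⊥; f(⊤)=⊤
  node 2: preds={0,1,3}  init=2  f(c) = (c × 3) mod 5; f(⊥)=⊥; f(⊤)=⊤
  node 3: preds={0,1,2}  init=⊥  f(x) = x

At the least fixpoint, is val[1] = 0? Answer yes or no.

Trace (9 dequeues):
  [1] u=0 | in 2 | out 2 | prev ⊥ | push {}
  [2] u=1 | in 2 | out 2 | prev ⊥ | push {0}
  [3] u=2 | in 2 | out ⊤ | prev 2 | push {1}
  [4] u=3 | in ⊤ | out ⊤ | prev ⊥ | push {2}
  [5] u=0 | in ⊤ | out ⊤ | prev 2 | push {3}
  [6] u=1 | in ⊤ | out ⊤ | prev 2 | push {0}
  [7] u=2 | in ⊤ | out ⊤ | ==
  [8] u=3 | in ⊤ | out ⊤ | ==
  [9] u=0 | in ⊤ | out ⊤ | ==

Converged values:
  [0] ⊤
  [1] ⊤
  [2] ⊤
  [3] ⊤

no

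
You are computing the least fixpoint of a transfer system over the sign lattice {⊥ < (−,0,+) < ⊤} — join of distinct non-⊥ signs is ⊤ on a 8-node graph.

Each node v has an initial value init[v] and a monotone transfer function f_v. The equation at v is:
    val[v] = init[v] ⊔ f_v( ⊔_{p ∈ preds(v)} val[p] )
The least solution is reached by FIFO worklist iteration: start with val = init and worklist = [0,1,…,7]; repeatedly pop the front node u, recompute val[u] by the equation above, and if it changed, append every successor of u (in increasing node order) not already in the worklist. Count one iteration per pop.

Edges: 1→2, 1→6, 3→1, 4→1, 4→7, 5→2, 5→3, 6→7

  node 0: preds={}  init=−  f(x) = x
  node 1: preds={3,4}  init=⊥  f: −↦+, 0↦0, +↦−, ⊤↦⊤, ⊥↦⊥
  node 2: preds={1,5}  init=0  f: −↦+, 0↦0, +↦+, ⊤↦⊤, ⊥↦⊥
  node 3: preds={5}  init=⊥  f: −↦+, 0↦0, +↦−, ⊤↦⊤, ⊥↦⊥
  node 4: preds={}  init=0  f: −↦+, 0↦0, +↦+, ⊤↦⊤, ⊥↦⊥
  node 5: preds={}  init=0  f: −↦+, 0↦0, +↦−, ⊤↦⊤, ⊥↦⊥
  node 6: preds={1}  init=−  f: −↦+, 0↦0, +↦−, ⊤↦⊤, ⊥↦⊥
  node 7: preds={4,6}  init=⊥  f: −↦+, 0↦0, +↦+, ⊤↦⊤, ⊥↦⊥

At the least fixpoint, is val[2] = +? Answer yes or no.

no

Iteration log — 9 steps:
  step 1. node 0  ⊔preds=⊥  new=−  stable
  step 2. node 1  ⊔preds=0  new=0  old=⊥  +wl: 
  step 3. node 2  ⊔preds=0  new=0  stable
  step 4. node 3  ⊔preds=0  new=0  old=⊥  +wl: 1
  step 5. node 4  ⊔preds=⊥  new=0  stable
  step 6. node 5  ⊔preds=⊥  new=0  stable
  step 7. node 6  ⊔preds=0  new=⊤  old=−  +wl: 
  step 8. node 7  ⊔preds=⊤  new=⊤  old=⊥  +wl: 
  step 9. node 1  ⊔preds=0  new=0  stable

Least fixpoint reached:
  node 0: −
  node 1: 0
  node 2: 0
  node 3: 0
  node 4: 0
  node 5: 0
  node 6: ⊤
  node 7: ⊤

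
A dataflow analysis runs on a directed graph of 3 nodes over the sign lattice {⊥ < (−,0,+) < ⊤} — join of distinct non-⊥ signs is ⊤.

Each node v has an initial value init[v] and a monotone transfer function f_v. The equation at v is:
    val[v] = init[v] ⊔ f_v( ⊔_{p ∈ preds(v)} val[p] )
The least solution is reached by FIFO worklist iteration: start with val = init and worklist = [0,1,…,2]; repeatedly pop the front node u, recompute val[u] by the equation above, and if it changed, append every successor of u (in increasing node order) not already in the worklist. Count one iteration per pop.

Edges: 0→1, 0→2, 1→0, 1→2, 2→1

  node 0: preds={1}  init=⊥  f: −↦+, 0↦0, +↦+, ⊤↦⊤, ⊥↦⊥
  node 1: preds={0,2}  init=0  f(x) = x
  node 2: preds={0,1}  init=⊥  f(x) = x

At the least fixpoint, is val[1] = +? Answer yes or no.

Iteration log — 4 steps:
  step 1. node 0  ⊔preds=0  new=0  old=⊥  +wl: 
  step 2. node 1  ⊔preds=0  new=0  stable
  step 3. node 2  ⊔preds=0  new=0  old=⊥  +wl: 1
  step 4. node 1  ⊔preds=0  new=0  stable

Least fixpoint reached:
  node 0: 0
  node 1: 0
  node 2: 0

no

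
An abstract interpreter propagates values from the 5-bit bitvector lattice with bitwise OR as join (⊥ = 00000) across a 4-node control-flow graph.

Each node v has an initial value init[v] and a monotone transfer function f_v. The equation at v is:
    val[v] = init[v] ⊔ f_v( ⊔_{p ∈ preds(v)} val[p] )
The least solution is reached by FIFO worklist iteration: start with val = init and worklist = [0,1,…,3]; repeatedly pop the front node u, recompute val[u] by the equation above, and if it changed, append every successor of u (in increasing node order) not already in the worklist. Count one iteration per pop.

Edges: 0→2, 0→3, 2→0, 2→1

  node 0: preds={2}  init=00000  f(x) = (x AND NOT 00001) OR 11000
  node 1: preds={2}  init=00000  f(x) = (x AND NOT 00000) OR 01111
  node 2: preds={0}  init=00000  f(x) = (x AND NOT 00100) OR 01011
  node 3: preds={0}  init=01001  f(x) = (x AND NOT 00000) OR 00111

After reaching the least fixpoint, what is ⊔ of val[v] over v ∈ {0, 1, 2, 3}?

11111

Iteration log — 8 steps:
  step 1. node 0  ⊔preds=00000  new=11000  old=00000  +wl: 
  step 2. node 1  ⊔preds=00000  new=01111  old=00000  +wl: 
  step 3. node 2  ⊔preds=11000  new=11011  old=00000  +wl: 0,1
  step 4. node 3  ⊔preds=11000  new=11111  old=01001  +wl: 
  step 5. node 0  ⊔preds=11011  new=11010  old=11000  +wl: 2,3
  step 6. node 1  ⊔preds=11011  new=11111  old=01111  +wl: 
  step 7. node 2  ⊔preds=11010  new=11011  stable
  step 8. node 3  ⊔preds=11010  new=11111  stable

Least fixpoint reached:
  node 0: 11010
  node 1: 11111
  node 2: 11011
  node 3: 11111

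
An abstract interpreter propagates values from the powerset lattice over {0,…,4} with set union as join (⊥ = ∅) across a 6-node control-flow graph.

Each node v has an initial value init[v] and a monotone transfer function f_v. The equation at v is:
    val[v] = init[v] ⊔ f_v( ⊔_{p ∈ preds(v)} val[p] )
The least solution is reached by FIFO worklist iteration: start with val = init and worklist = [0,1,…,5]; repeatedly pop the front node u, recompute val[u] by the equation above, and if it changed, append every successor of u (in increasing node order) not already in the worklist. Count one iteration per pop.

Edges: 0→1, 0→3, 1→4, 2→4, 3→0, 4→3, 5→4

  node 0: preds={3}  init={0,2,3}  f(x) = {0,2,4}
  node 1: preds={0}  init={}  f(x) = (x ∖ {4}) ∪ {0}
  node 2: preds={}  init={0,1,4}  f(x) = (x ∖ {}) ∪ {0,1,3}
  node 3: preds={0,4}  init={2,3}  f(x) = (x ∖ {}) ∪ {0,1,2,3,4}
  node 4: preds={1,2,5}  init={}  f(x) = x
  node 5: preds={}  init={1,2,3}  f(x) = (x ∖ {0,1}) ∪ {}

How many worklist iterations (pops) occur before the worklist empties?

8

Iteration log — 8 steps:
  step 1. node 0  ⊔preds={2,3}  new={0,2,3,4}  old={0,2,3}  +wl: 
  step 2. node 1  ⊔preds={0,2,3,4}  new={0,2,3}  old={}  +wl: 
  step 3. node 2  ⊔preds={}  new={0,1,3,4}  old={0,1,4}  +wl: 
  step 4. node 3  ⊔preds={0,2,3,4}  new={0,1,2,3,4}  old={2,3}  +wl: 0
  step 5. node 4  ⊔preds={0,1,2,3,4}  new={0,1,2,3,4}  old={}  +wl: 3
  step 6. node 5  ⊔preds={}  new={1,2,3}  stable
  step 7. node 0  ⊔preds={0,1,2,3,4}  new={0,2,3,4}  stable
  step 8. node 3  ⊔preds={0,1,2,3,4}  new={0,1,2,3,4}  stable

Least fixpoint reached:
  node 0: {0,2,3,4}
  node 1: {0,2,3}
  node 2: {0,1,3,4}
  node 3: {0,1,2,3,4}
  node 4: {0,1,2,3,4}
  node 5: {1,2,3}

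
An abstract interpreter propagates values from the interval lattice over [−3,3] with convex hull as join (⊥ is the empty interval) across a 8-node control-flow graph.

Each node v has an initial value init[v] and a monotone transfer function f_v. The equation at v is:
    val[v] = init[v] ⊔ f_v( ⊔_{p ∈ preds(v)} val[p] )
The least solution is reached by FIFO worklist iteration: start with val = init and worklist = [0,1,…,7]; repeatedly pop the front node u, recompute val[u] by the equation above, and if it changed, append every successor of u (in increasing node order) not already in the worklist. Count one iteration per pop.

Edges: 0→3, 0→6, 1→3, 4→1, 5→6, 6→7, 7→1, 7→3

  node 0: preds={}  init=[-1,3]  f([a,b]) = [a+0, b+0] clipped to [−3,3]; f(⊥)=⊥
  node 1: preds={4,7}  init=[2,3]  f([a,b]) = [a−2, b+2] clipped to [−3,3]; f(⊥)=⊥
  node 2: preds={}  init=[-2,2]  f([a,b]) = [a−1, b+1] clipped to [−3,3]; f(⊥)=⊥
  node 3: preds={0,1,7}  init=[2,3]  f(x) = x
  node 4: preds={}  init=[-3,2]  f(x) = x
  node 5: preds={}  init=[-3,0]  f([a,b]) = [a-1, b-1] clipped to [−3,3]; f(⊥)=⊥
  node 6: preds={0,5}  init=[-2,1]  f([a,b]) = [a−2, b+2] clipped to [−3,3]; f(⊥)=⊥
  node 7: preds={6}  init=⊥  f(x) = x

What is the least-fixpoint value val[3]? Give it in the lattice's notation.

Worklist (10 pops):
  #1 pop 0: in=⊥ → [-1,3] (no change)
  #2 pop 1: in=[-3,2] → [-3,3] (was [2,3]); enqueue []
  #3 pop 2: in=⊥ → [-2,2] (no change)
  #4 pop 3: in=[-3,3] → [-3,3] (was [2,3]); enqueue []
  #5 pop 4: in=⊥ → [-3,2] (no change)
  #6 pop 5: in=⊥ → [-3,0] (no change)
  #7 pop 6: in=[-3,3] → [-3,3] (was [-2,1]); enqueue []
  #8 pop 7: in=[-3,3] → [-3,3] (was ⊥); enqueue [1,3]
  #9 pop 1: in=[-3,3] → [-3,3] (no change)
  #10 pop 3: in=[-3,3] → [-3,3] (no change)

Fixpoint:
  val[0] = [-1,3]
  val[1] = [-3,3]
  val[2] = [-2,2]
  val[3] = [-3,3]
  val[4] = [-3,2]
  val[5] = [-3,0]
  val[6] = [-3,3]
  val[7] = [-3,3]

[-3,3]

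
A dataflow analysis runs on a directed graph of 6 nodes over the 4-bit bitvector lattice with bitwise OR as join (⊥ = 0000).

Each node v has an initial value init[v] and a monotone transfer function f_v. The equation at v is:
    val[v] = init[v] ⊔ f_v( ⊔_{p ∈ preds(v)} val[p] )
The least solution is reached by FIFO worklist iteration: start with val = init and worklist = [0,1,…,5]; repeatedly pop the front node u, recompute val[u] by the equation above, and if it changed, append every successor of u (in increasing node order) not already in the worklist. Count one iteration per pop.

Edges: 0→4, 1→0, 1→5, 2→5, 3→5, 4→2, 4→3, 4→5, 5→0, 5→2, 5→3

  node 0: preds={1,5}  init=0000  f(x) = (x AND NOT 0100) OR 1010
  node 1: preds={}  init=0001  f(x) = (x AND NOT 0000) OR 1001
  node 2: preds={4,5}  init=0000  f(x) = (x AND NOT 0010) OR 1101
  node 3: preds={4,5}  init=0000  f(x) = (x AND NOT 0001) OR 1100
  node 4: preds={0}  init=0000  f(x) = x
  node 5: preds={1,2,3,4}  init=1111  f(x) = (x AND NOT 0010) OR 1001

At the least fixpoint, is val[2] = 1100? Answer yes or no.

Iteration log — 9 steps:
  step 1. node 0  ⊔preds=1111  new=1011  old=0000  +wl: 
  step 2. node 1  ⊔preds=0000  new=1001  old=0001  +wl: 0
  step 3. node 2  ⊔preds=1111  new=1101  old=0000  +wl: 
  step 4. node 3  ⊔preds=1111  new=1110  old=0000  +wl: 
  step 5. node 4  ⊔preds=1011  new=1011  old=0000  +wl: 2,3
  step 6. node 5  ⊔preds=1111  new=1111  stable
  step 7. node 0  ⊔preds=1111  new=1011  stable
  step 8. node 2  ⊔preds=1111  new=1101  stable
  step 9. node 3  ⊔preds=1111  new=1110  stable

Least fixpoint reached:
  node 0: 1011
  node 1: 1001
  node 2: 1101
  node 3: 1110
  node 4: 1011
  node 5: 1111

no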